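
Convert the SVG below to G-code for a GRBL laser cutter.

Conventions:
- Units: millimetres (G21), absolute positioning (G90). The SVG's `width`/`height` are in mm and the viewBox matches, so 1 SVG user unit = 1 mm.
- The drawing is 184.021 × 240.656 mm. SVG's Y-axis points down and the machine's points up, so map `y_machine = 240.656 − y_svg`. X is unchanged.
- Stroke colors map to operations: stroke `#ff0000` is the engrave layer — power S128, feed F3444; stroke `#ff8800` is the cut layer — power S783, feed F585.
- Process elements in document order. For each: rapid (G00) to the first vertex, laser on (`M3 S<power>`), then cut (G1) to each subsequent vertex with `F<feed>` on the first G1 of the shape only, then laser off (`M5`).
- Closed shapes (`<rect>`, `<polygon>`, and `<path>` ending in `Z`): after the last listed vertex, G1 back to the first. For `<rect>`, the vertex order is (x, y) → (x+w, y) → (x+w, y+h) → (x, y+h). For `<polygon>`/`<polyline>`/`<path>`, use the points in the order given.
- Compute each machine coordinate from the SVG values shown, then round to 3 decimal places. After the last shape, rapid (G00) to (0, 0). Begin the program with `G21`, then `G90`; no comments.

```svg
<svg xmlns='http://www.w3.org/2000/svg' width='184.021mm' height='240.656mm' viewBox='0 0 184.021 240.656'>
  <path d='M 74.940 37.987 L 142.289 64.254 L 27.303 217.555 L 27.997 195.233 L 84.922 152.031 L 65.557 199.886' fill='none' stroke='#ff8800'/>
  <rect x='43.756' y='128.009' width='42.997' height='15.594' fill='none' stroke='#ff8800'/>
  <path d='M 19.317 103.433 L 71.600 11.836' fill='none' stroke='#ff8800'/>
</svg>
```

G21
G90
G00 X74.940 Y202.669
M3 S783
G1 X142.289 Y176.402 F585
G1 X27.303 Y23.101
G1 X27.997 Y45.423
G1 X84.922 Y88.625
G1 X65.557 Y40.770
M5
G00 X43.756 Y112.647
M3 S783
G1 X86.753 Y112.647 F585
G1 X86.753 Y97.053
G1 X43.756 Y97.053
G1 X43.756 Y112.647
M5
G00 X19.317 Y137.223
M3 S783
G1 X71.600 Y228.820 F585
M5
G00 X0.000 Y0.000

viewBox `0 0 184.021 240.656` with mm width/height → 1 unit = 1 mm. Flip: y_m = 240.656 − y_svg.

**Shape 1** — `<path>` open polyline, stroke `#ff8800` → cut (S783, F585). Machine vertices: (74.940,202.669) → (142.289,176.402) → (27.303,23.101) → (27.997,45.423) → (84.922,88.625) → (65.557,40.770). Open path.

**Shape 2** — `<rect>` rectangle, stroke `#ff8800` → cut (S783, F585). Machine vertices: (43.756,112.647) → (86.753,112.647) → (86.753,97.053) → (43.756,97.053) → (43.756,112.647). Closed: final G1 returns to the first vertex.

**Shape 3** — `<path>` line segment, stroke `#ff8800` → cut (S783, F585). Machine vertices: (19.317,137.223) → (71.600,228.820). Open path.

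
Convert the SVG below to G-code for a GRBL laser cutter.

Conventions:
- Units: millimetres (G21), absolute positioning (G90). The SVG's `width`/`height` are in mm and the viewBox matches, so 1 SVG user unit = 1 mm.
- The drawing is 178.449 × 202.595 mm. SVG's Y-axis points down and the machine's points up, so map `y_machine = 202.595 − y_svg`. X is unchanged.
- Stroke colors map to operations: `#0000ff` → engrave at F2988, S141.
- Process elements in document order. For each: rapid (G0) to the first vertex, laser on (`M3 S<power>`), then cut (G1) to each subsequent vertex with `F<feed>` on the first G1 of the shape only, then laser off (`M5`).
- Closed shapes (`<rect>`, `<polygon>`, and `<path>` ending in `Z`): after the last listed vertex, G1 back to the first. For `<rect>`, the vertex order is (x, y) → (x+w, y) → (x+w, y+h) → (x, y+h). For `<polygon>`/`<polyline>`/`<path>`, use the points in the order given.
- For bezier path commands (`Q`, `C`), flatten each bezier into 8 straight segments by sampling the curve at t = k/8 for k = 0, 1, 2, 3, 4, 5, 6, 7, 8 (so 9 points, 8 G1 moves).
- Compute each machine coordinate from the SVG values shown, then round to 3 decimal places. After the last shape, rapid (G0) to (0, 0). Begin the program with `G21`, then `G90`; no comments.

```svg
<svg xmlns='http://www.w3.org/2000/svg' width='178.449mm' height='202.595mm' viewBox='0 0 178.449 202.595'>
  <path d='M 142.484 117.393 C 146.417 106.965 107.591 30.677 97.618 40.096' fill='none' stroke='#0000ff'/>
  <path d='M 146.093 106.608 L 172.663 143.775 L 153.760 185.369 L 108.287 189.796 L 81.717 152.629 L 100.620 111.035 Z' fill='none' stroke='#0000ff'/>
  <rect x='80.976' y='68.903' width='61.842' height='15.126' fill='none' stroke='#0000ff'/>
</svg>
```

Since the viewBox matches the mm dimensions, user units are millimetres directly. The only transform is the Y-flip y_m = 202.595 − y_svg.

Shape 1 is a cubic bezier drawn with `<path>`. Its stroke #0000ff means engrave at S141, F2988. After flipping Y the toolpath is (142.484,85.202) → (142.094,91.904) → (138.535,103.004) → (132.646,116.725) → (125.266,131.293) → (117.234,144.931) → (109.389,155.861) → (102.570,162.310) → (97.618,162.499).

Shape 2 is a regular polygon drawn with `<path>`. Its stroke #0000ff means engrave at S141, F2988. After flipping Y the toolpath is (146.093,95.987) → (172.663,58.820) → (153.760,17.226) → (108.287,12.799) → (81.717,49.966) → (100.620,91.560) → (146.093,95.987), returning to the start.

Shape 3 is a rectangle drawn with `<rect>`. Its stroke #0000ff means engrave at S141, F2988. After flipping Y the toolpath is (80.976,133.692) → (142.818,133.692) → (142.818,118.566) → (80.976,118.566) → (80.976,133.692), returning to the start.

G21
G90
G0 X142.484 Y85.202
M3 S141
G1 X142.094 Y91.904 F2988
G1 X138.535 Y103.004
G1 X132.646 Y116.725
G1 X125.266 Y131.293
G1 X117.234 Y144.931
G1 X109.389 Y155.861
G1 X102.570 Y162.310
G1 X97.618 Y162.499
M5
G0 X146.093 Y95.987
M3 S141
G1 X172.663 Y58.820 F2988
G1 X153.760 Y17.226
G1 X108.287 Y12.799
G1 X81.717 Y49.966
G1 X100.620 Y91.560
G1 X146.093 Y95.987
M5
G0 X80.976 Y133.692
M3 S141
G1 X142.818 Y133.692 F2988
G1 X142.818 Y118.566
G1 X80.976 Y118.566
G1 X80.976 Y133.692
M5
G0 X0.000 Y0.000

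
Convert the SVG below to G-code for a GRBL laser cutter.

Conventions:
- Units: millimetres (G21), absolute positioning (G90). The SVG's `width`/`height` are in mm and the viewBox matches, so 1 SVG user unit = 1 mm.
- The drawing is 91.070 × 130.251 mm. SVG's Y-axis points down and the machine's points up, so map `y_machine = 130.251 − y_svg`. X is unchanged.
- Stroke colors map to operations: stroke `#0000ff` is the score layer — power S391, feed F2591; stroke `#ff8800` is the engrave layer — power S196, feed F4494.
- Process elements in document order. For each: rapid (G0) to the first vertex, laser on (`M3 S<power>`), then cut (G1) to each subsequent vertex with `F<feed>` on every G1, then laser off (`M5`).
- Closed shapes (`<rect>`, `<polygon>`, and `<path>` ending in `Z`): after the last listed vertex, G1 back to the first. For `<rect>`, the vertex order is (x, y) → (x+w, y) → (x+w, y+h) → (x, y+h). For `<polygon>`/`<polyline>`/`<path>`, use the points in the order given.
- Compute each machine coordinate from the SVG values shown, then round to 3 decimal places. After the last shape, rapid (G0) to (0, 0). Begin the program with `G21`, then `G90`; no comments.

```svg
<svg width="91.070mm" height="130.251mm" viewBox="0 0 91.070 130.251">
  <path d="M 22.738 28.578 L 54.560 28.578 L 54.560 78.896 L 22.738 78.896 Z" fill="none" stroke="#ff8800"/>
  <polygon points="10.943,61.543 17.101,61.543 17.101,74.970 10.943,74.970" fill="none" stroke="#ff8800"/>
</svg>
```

Since the viewBox matches the mm dimensions, user units are millimetres directly. The only transform is the Y-flip y_m = 130.251 − y_svg.

Shape 1 is a rectangle drawn with `<path>`. Its stroke #ff8800 means engrave at S196, F4494. After flipping Y the toolpath is (22.738,101.673) → (54.560,101.673) → (54.560,51.355) → (22.738,51.355) → (22.738,101.673), returning to the start.

Shape 2 is a rectangle drawn with `<polygon>`. Its stroke #ff8800 means engrave at S196, F4494. After flipping Y the toolpath is (10.943,68.708) → (17.101,68.708) → (17.101,55.281) → (10.943,55.281) → (10.943,68.708), returning to the start.

G21
G90
G0 X22.738 Y101.673
M3 S196
G1 X54.560 Y101.673 F4494
G1 X54.560 Y51.355 F4494
G1 X22.738 Y51.355 F4494
G1 X22.738 Y101.673 F4494
M5
G0 X10.943 Y68.708
M3 S196
G1 X17.101 Y68.708 F4494
G1 X17.101 Y55.281 F4494
G1 X10.943 Y55.281 F4494
G1 X10.943 Y68.708 F4494
M5
G0 X0.000 Y0.000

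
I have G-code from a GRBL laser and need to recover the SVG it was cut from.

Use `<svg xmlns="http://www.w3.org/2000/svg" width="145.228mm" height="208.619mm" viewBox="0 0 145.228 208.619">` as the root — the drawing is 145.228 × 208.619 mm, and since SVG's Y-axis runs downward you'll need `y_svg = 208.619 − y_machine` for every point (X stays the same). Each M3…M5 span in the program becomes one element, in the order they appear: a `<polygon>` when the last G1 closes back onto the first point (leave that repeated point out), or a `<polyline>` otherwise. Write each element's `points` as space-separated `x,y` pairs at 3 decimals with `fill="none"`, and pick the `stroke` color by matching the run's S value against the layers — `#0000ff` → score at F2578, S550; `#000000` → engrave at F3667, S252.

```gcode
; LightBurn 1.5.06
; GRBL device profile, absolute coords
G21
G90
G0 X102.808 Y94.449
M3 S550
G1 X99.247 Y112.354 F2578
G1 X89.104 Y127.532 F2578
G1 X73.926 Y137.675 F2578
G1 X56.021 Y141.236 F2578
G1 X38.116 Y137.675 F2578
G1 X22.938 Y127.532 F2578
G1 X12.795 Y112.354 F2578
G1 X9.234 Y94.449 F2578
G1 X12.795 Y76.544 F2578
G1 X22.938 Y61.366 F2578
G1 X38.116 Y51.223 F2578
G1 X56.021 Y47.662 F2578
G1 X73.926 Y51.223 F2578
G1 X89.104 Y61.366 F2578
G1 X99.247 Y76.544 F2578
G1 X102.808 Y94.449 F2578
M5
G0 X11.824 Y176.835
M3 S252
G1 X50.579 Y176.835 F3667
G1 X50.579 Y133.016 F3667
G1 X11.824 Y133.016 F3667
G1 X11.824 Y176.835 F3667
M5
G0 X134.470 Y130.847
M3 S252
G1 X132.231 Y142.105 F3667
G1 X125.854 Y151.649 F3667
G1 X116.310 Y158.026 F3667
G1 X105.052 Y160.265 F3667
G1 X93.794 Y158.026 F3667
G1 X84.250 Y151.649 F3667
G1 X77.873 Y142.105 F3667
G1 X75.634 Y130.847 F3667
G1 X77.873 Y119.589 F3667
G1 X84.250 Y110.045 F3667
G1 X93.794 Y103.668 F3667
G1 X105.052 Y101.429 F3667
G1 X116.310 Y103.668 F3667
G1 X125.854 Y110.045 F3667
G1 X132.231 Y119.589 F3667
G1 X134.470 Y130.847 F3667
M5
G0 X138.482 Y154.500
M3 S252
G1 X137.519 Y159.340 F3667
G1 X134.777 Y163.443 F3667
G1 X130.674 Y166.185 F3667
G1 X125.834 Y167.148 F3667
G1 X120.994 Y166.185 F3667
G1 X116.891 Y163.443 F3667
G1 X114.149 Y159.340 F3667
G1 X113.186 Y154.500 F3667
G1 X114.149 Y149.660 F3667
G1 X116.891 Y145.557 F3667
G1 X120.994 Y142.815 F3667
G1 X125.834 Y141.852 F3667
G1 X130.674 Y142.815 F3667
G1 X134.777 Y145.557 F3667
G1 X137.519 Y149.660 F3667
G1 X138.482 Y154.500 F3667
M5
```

Machine Y-up, SVG Y-down with viewBox height 208.619, so y_svg = 208.619 − y_machine; X carries over.

Run 1: S550 ⇒ score layer `#0000ff`. The run returns to its start, so emit a `<polygon>` with points (Y-flipped): 102.808,114.170 99.247,96.265 89.104,81.087 73.926,70.944 56.021,67.383 38.116,70.944 22.938,81.087 12.795,96.265 9.234,114.170 12.795,132.075 22.938,147.253 38.116,157.396 56.021,160.957 73.926,157.396 89.104,147.253 99.247,132.075.

Run 2: the run's S252 means `#000000` (engrave). The run returns to its start, so emit a `<polygon>` with points (Y-flipped): 11.824,31.784 50.579,31.784 50.579,75.603 11.824,75.603.

Run 3: S252 ⇒ engrave layer `#000000`. The run returns to its start, so emit a `<polygon>` with points (Y-flipped): 134.470,77.772 132.231,66.514 125.854,56.970 116.310,50.593 105.052,48.354 93.794,50.593 84.250,56.970 77.873,66.514 75.634,77.772 77.873,89.030 84.250,98.574 93.794,104.951 105.052,107.190 116.310,104.951 125.854,98.574 132.231,89.030.

Run 4: S252 ⇒ engrave layer `#000000`. The run returns to its start, so emit a `<polygon>` with points (Y-flipped): 138.482,54.119 137.519,49.279 134.777,45.176 130.674,42.434 125.834,41.471 120.994,42.434 116.891,45.176 114.149,49.279 113.186,54.119 114.149,58.959 116.891,63.062 120.994,65.804 125.834,66.767 130.674,65.804 134.777,63.062 137.519,58.959.

<svg xmlns="http://www.w3.org/2000/svg" width="145.228mm" height="208.619mm" viewBox="0 0 145.228 208.619">
  <polygon points="102.808,114.170 99.247,96.265 89.104,81.087 73.926,70.944 56.021,67.383 38.116,70.944 22.938,81.087 12.795,96.265 9.234,114.170 12.795,132.075 22.938,147.253 38.116,157.396 56.021,160.957 73.926,157.396 89.104,147.253 99.247,132.075" fill="none" stroke="#0000ff"/>
  <polygon points="11.824,31.784 50.579,31.784 50.579,75.603 11.824,75.603" fill="none" stroke="#000000"/>
  <polygon points="134.470,77.772 132.231,66.514 125.854,56.970 116.310,50.593 105.052,48.354 93.794,50.593 84.250,56.970 77.873,66.514 75.634,77.772 77.873,89.030 84.250,98.574 93.794,104.951 105.052,107.190 116.310,104.951 125.854,98.574 132.231,89.030" fill="none" stroke="#000000"/>
  <polygon points="138.482,54.119 137.519,49.279 134.777,45.176 130.674,42.434 125.834,41.471 120.994,42.434 116.891,45.176 114.149,49.279 113.186,54.119 114.149,58.959 116.891,63.062 120.994,65.804 125.834,66.767 130.674,65.804 134.777,63.062 137.519,58.959" fill="none" stroke="#000000"/>
</svg>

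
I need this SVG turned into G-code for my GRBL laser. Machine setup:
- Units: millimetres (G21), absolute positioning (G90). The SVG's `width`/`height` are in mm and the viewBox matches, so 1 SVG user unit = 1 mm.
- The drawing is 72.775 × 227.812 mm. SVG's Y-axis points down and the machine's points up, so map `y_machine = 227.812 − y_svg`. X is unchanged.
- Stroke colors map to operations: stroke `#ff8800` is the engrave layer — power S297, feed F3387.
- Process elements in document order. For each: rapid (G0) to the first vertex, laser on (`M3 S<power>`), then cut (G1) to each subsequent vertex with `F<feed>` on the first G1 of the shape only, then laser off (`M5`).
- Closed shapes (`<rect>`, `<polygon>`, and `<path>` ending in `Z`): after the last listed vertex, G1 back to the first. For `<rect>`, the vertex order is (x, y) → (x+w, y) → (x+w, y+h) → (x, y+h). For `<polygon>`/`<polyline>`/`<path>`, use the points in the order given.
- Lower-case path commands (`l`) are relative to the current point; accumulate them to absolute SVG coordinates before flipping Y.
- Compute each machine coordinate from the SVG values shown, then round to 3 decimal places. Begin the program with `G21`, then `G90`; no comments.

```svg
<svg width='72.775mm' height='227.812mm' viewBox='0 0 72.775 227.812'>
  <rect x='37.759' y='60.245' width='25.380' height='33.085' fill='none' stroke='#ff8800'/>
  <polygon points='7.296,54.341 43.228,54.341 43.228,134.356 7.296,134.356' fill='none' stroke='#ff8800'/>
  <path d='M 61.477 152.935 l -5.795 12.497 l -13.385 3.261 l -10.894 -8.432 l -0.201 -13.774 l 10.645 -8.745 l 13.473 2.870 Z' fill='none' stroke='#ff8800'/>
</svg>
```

G21
G90
G0 X37.759 Y167.567
M3 S297
G1 X63.139 Y167.567 F3387
G1 X63.139 Y134.482
G1 X37.759 Y134.482
G1 X37.759 Y167.567
M5
G0 X7.296 Y173.471
M3 S297
G1 X43.228 Y173.471 F3387
G1 X43.228 Y93.456
G1 X7.296 Y93.456
G1 X7.296 Y173.471
M5
G0 X61.477 Y74.877
M3 S297
G1 X55.682 Y62.380 F3387
G1 X42.297 Y59.119
G1 X31.403 Y67.551
G1 X31.202 Y81.325
G1 X41.847 Y90.070
G1 X55.320 Y87.200
G1 X61.477 Y74.877
M5

Since the viewBox matches the mm dimensions, user units are millimetres directly. The only transform is the Y-flip y_m = 227.812 − y_svg.

Shape 1 is a rectangle drawn with `<rect>`. Its stroke #ff8800 means engrave at S297, F3387. After flipping Y the toolpath is (37.759,167.567) → (63.139,167.567) → (63.139,134.482) → (37.759,134.482) → (37.759,167.567), returning to the start.

Shape 2 is a rectangle drawn with `<polygon>`. Its stroke #ff8800 means engrave at S297, F3387. After flipping Y the toolpath is (7.296,173.471) → (43.228,173.471) → (43.228,93.456) → (7.296,93.456) → (7.296,173.471), returning to the start.

Shape 3 is a regular polygon drawn with `<path>`. Its stroke #ff8800 means engrave at S297, F3387. After flipping Y the toolpath is (61.477,74.877) → (55.682,62.380) → (42.297,59.119) → (31.403,67.551) → (31.202,81.325) → (41.847,90.070) → (55.320,87.200) → (61.477,74.877), returning to the start.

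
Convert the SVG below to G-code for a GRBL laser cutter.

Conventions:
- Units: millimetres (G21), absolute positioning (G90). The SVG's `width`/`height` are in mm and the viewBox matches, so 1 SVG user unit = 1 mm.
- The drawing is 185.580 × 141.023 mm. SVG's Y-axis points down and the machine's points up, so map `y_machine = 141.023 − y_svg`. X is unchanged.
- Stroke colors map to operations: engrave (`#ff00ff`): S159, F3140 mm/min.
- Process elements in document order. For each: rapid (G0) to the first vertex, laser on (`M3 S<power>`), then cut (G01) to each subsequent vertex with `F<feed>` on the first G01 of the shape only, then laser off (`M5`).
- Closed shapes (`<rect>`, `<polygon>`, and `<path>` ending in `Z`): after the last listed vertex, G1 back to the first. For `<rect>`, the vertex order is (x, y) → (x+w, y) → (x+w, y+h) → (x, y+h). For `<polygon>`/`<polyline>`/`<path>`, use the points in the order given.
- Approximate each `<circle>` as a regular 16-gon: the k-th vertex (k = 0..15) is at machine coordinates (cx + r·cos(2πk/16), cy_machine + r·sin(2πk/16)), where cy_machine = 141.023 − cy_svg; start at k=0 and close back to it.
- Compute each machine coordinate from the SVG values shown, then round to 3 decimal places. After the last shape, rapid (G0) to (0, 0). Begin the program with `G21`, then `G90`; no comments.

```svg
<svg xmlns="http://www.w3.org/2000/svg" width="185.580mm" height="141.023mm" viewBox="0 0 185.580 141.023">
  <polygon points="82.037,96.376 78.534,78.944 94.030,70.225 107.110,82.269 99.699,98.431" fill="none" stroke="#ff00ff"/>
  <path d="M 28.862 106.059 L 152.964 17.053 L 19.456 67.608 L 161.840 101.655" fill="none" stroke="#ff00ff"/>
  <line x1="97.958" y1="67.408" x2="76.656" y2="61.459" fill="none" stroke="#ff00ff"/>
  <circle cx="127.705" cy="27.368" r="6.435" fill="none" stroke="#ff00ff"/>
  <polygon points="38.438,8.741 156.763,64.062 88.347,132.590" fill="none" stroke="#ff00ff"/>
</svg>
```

G21
G90
G0 X82.037 Y44.647
M3 S159
G01 X78.534 Y62.079 F3140
G01 X94.030 Y70.798
G01 X107.110 Y58.754
G01 X99.699 Y42.592
G01 X82.037 Y44.647
M5
G0 X28.862 Y34.964
M3 S159
G01 X152.964 Y123.970 F3140
G01 X19.456 Y73.415
G01 X161.840 Y39.368
M5
G0 X97.958 Y73.615
M3 S159
G01 X76.656 Y79.564 F3140
M5
G0 X134.140 Y113.655
M3 S159
G01 X133.650 Y116.118 F3140
G01 X132.255 Y118.205
G01 X130.168 Y119.600
G01 X127.705 Y120.090
G01 X125.242 Y119.600
G01 X123.155 Y118.205
G01 X121.760 Y116.118
G01 X121.270 Y113.655
G01 X121.760 Y111.192
G01 X123.155 Y109.105
G01 X125.242 Y107.710
G01 X127.705 Y107.220
G01 X130.168 Y107.710
G01 X132.255 Y109.105
G01 X133.650 Y111.192
G01 X134.140 Y113.655
M5
G0 X38.438 Y132.282
M3 S159
G01 X156.763 Y76.961 F3140
G01 X88.347 Y8.433
G01 X38.438 Y132.282
M5
G0 X0.000 Y0.000

Since the viewBox matches the mm dimensions, user units are millimetres directly. The only transform is the Y-flip y_m = 141.023 − y_svg.

Shape 1 is a regular polygon drawn with `<polygon>`. Its stroke #ff00ff means engrave at S159, F3140. After flipping Y the toolpath is (82.037,44.647) → (78.534,62.079) → (94.030,70.798) → (107.110,58.754) → (99.699,42.592) → (82.037,44.647), returning to the start.

Shape 2 is a open polyline drawn with `<path>`. Its stroke #ff00ff means engrave at S159, F3140. After flipping Y the toolpath is (28.862,34.964) → (152.964,123.970) → (19.456,73.415) → (161.840,39.368).

Shape 3 is a line segment drawn with `<line>`. Its stroke #ff00ff means engrave at S159, F3140. After flipping Y the toolpath is (97.958,73.615) → (76.656,79.564).

Shape 4 is a circle drawn with `<circle>`. Its stroke #ff00ff means engrave at S159, F3140. After flipping Y the toolpath is (134.140,113.655) → (133.650,116.118) → (132.255,118.205) → (130.168,119.600) → (127.705,120.090) → (125.242,119.600) → (123.155,118.205) → (121.760,116.118) → (121.270,113.655) → (121.760,111.192) → (123.155,109.105) → (125.242,107.710) → (127.705,107.220) → (130.168,107.710) → (132.255,109.105) → (133.650,111.192) → (134.140,113.655), returning to the start.

Shape 5 is a closed polygon drawn with `<polygon>`. Its stroke #ff00ff means engrave at S159, F3140. After flipping Y the toolpath is (38.438,132.282) → (156.763,76.961) → (88.347,8.433) → (38.438,132.282), returning to the start.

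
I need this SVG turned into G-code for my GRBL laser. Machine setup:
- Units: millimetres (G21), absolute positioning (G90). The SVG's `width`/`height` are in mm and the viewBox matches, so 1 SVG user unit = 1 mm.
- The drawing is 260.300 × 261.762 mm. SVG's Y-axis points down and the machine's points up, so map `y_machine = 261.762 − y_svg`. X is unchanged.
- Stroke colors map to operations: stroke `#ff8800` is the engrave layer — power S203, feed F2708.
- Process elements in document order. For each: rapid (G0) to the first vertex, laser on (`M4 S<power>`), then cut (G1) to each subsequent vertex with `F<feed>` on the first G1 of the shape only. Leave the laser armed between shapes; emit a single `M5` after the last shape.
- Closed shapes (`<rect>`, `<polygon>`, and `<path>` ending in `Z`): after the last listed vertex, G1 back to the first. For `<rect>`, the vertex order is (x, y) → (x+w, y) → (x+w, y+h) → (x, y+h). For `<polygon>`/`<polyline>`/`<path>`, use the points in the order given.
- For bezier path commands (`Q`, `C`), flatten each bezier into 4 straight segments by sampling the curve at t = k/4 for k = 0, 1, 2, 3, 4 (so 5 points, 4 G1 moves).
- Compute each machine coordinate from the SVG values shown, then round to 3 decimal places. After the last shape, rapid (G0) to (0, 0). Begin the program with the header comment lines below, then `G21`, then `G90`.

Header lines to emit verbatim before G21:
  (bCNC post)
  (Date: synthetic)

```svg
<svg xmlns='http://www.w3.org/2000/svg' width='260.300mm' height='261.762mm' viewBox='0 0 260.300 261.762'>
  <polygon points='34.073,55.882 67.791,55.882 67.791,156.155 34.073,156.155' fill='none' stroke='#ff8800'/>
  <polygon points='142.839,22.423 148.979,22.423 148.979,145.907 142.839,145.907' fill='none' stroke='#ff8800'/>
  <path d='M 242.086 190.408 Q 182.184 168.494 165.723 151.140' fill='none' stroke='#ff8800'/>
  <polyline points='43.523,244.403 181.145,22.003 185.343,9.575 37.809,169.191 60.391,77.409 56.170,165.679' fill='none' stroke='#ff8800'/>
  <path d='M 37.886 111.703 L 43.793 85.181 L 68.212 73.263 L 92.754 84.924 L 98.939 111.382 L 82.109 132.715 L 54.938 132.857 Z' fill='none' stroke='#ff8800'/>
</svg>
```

viewBox `0 0 260.300 261.762` with mm width/height → 1 unit = 1 mm. Flip: y_m = 261.762 − y_svg.

**Shape 1** — `<polygon>` rectangle, stroke `#ff8800` → engrave (S203, F2708). Machine vertices: (34.073,205.880) → (67.791,205.880) → (67.791,105.607) → (34.073,105.607) → (34.073,205.880). Closed: final G1 returns to the first vertex.

**Shape 2** — `<polygon>` rectangle, stroke `#ff8800` → engrave (S203, F2708). Machine vertices: (142.839,239.339) → (148.979,239.339) → (148.979,115.855) → (142.839,115.855) → (142.839,239.339). Closed: final G1 returns to the first vertex.

**Shape 3** — `<path>` quadratic bezier, stroke `#ff8800` → engrave (S203, F2708). Control points (SVG): P0=(242.086,190.408), P1=(182.184,168.494), P2=(165.723,151.140); sampled at t=k/4. Machine vertices: (242.086,71.354) → (214.850,82.026) → (193.044,92.128) → (176.669,101.660) → (165.723,110.622). Open path.

**Shape 4** — `<polyline>` open polyline, stroke `#ff8800` → engrave (S203, F2708). Machine vertices: (43.523,17.359) → (181.145,239.759) → (185.343,252.187) → (37.809,92.571) → (60.391,184.353) → (56.170,96.083). Open path.

**Shape 5** — `<path>` regular polygon, stroke `#ff8800` → engrave (S203, F2708). Machine vertices: (37.886,150.059) → (43.793,176.581) → (68.212,188.499) → (92.754,176.838) → (98.939,150.380) → (82.109,129.047) → (54.938,128.905) → (37.886,150.059). Closed: final G1 returns to the first vertex.

(bCNC post)
(Date: synthetic)
G21
G90
G0 X34.073 Y205.880
M4 S203
G1 X67.791 Y205.880 F2708
G1 X67.791 Y105.607
G1 X34.073 Y105.607
G1 X34.073 Y205.880
G0 X142.839 Y239.339
M4 S203
G1 X148.979 Y239.339 F2708
G1 X148.979 Y115.855
G1 X142.839 Y115.855
G1 X142.839 Y239.339
G0 X242.086 Y71.354
M4 S203
G1 X214.850 Y82.026 F2708
G1 X193.044 Y92.128
G1 X176.669 Y101.660
G1 X165.723 Y110.622
G0 X43.523 Y17.359
M4 S203
G1 X181.145 Y239.759 F2708
G1 X185.343 Y252.187
G1 X37.809 Y92.571
G1 X60.391 Y184.353
G1 X56.170 Y96.083
G0 X37.886 Y150.059
M4 S203
G1 X43.793 Y176.581 F2708
G1 X68.212 Y188.499
G1 X92.754 Y176.838
G1 X98.939 Y150.380
G1 X82.109 Y129.047
G1 X54.938 Y128.905
G1 X37.886 Y150.059
M5
G0 X0.000 Y0.000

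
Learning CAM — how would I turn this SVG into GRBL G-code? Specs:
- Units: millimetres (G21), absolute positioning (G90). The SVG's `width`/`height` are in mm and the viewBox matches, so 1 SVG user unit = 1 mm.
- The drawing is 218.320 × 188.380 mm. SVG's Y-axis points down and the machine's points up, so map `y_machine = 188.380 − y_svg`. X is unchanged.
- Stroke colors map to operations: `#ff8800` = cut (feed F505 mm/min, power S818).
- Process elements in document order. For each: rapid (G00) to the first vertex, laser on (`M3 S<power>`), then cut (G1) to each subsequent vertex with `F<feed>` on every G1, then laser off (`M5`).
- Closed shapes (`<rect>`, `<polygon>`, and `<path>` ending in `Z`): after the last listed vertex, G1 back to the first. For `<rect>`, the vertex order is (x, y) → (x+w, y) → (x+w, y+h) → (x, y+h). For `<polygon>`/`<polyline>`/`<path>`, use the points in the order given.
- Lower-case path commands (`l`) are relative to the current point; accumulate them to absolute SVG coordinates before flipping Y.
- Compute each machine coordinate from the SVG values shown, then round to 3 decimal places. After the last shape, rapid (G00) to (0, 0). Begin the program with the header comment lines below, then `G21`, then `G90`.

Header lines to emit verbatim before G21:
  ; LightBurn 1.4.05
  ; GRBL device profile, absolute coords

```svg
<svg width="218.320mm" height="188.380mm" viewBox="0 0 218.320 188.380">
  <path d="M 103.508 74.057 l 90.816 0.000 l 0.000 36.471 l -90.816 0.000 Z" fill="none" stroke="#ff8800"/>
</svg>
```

; LightBurn 1.4.05
; GRBL device profile, absolute coords
G21
G90
G00 X103.508 Y114.323
M3 S818
G1 X194.324 Y114.323 F505
G1 X194.324 Y77.852 F505
G1 X103.508 Y77.852 F505
G1 X103.508 Y114.323 F505
M5
G00 X0.000 Y0.000

Since the viewBox matches the mm dimensions, user units are millimetres directly. The only transform is the Y-flip y_m = 188.380 − y_svg.

Shape 1 is a rectangle drawn with `<path>`. Its stroke #ff8800 means cut at S818, F505. After flipping Y the toolpath is (103.508,114.323) → (194.324,114.323) → (194.324,77.852) → (103.508,77.852) → (103.508,114.323), returning to the start.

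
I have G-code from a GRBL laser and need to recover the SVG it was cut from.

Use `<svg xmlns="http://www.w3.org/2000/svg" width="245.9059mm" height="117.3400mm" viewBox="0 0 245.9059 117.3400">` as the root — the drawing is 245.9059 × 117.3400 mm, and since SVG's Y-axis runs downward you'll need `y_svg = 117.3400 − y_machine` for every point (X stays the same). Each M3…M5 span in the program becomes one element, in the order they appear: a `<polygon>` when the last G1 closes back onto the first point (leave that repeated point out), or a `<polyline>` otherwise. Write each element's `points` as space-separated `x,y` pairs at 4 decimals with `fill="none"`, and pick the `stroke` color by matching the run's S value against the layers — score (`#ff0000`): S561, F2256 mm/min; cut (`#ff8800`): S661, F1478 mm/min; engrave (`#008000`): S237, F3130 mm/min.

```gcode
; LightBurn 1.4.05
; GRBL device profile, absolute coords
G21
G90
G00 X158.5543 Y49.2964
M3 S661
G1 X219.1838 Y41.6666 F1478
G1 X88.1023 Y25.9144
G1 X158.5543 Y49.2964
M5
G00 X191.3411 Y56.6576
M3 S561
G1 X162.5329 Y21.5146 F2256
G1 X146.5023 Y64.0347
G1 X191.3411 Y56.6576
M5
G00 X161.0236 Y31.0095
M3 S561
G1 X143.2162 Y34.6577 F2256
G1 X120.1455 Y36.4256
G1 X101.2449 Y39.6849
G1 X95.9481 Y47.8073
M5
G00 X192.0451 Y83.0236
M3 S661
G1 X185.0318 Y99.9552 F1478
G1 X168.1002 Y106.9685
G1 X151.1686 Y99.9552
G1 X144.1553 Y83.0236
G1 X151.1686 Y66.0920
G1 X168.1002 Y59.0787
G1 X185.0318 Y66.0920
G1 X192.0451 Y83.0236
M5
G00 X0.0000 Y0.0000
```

<svg xmlns="http://www.w3.org/2000/svg" width="245.9059mm" height="117.3400mm" viewBox="0 0 245.9059 117.3400">
  <polygon points="158.5543,68.0436 219.1838,75.6734 88.1023,91.4256" fill="none" stroke="#ff8800"/>
  <polygon points="191.3411,60.6824 162.5329,95.8254 146.5023,53.3053" fill="none" stroke="#ff0000"/>
  <polyline points="161.0236,86.3305 143.2162,82.6823 120.1455,80.9144 101.2449,77.6551 95.9481,69.5327" fill="none" stroke="#ff0000"/>
  <polygon points="192.0451,34.3164 185.0318,17.3848 168.1002,10.3715 151.1686,17.3848 144.1553,34.3164 151.1686,51.2480 168.1002,58.2613 185.0318,51.2480" fill="none" stroke="#ff8800"/>
</svg>

Each laser-on run becomes one SVG element. Flip Y back into SVG space with y_svg = 117.3400 − y_machine.

Run 1: S661 ⇒ cut layer `#ff8800`. The run returns to its start, so emit a `<polygon>` with points (Y-flipped): 158.5543,68.0436 219.1838,75.6734 88.1023,91.4256.

Run 2: power S561 maps to stroke `#ff0000` (score). The run returns to its start, so emit a `<polygon>` with points (Y-flipped): 191.3411,60.6824 162.5329,95.8254 146.5023,53.3053.

Run 3: S561 ⇒ score layer `#ff0000`. The run is open, so emit a `<polyline>` with points (Y-flipped): 161.0236,86.3305 143.2162,82.6823 120.1455,80.9144 101.2449,77.6551 95.9481,69.5327.

Run 4: the run's S661 means `#ff8800` (cut). The run returns to its start, so emit a `<polygon>` with points (Y-flipped): 192.0451,34.3164 185.0318,17.3848 168.1002,10.3715 151.1686,17.3848 144.1553,34.3164 151.1686,51.2480 168.1002,58.2613 185.0318,51.2480.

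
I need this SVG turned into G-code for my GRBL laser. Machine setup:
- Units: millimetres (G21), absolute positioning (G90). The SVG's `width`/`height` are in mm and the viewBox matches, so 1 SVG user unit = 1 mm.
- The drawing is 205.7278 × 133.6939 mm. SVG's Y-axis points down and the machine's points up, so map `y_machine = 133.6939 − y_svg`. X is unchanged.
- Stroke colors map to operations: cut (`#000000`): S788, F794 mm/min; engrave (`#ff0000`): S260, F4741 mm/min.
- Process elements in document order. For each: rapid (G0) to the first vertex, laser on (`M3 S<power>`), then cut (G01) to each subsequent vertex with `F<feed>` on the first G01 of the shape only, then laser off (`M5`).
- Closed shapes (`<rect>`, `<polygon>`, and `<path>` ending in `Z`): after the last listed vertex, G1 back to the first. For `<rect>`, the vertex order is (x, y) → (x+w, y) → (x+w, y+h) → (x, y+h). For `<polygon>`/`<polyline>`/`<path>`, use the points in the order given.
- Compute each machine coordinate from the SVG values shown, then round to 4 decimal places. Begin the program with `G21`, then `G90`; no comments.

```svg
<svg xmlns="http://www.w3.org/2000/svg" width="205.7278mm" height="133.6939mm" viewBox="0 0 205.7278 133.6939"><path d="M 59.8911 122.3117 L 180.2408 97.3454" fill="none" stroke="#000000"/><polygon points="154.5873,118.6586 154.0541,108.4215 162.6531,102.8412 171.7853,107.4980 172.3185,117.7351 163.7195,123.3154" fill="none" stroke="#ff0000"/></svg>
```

G21
G90
G0 X59.8911 Y11.3822
M3 S788
G01 X180.2408 Y36.3485 F794
M5
G0 X154.5873 Y15.0353
M3 S260
G01 X154.0541 Y25.2724 F4741
G01 X162.6531 Y30.8527
G01 X171.7853 Y26.1959
G01 X172.3185 Y15.9588
G01 X163.7195 Y10.3785
G01 X154.5873 Y15.0353
M5

1 u = 1 mm; y_m = 133.6939 − y.

[1] `<path>` line segment, #000000→cut S788 F794: (59.8911,11.3822) → (180.2408,36.3485)

[2] `<polygon>` regular polygon, #ff0000→engrave S260 F4741: (154.5873,15.0353) → (154.0541,25.2724) → (162.6531,30.8527) → (171.7853,26.1959) → (172.3185,15.9588) → (163.7195,10.3785) → (154.5873,15.0353) (closed)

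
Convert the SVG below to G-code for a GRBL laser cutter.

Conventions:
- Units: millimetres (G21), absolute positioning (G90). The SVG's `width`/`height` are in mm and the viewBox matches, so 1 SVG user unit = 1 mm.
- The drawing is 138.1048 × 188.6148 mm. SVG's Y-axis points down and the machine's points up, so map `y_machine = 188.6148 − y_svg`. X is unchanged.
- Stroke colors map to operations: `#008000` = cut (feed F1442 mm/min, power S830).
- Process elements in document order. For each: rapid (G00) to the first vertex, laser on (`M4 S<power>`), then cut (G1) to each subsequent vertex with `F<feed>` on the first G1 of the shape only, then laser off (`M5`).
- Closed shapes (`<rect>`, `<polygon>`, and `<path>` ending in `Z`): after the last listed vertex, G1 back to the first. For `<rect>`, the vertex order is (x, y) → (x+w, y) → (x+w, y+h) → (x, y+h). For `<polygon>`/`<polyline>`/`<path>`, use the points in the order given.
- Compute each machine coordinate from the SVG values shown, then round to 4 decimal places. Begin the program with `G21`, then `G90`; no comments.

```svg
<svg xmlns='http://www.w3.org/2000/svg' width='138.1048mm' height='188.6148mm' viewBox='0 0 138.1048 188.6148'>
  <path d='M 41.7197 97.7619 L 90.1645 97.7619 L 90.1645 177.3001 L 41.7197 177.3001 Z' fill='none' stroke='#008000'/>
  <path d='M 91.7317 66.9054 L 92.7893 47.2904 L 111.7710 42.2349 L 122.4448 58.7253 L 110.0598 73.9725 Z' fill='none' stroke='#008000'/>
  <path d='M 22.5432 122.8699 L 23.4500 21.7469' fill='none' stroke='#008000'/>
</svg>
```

G21
G90
G00 X41.7197 Y90.8529
M4 S830
G1 X90.1645 Y90.8529 F1442
G1 X90.1645 Y11.3147
G1 X41.7197 Y11.3147
G1 X41.7197 Y90.8529
M5
G00 X91.7317 Y121.7094
M4 S830
G1 X92.7893 Y141.3244 F1442
G1 X111.7710 Y146.3799
G1 X122.4448 Y129.8895
G1 X110.0598 Y114.6423
G1 X91.7317 Y121.7094
M5
G00 X22.5432 Y65.7449
M4 S830
G1 X23.4500 Y166.8679 F1442
M5

Since the viewBox matches the mm dimensions, user units are millimetres directly. The only transform is the Y-flip y_m = 188.6148 − y_svg.

Shape 1 is a rectangle drawn with `<path>`. Its stroke #008000 means cut at S830, F1442. After flipping Y the toolpath is (41.7197,90.8529) → (90.1645,90.8529) → (90.1645,11.3147) → (41.7197,11.3147) → (41.7197,90.8529), returning to the start.

Shape 2 is a regular polygon drawn with `<path>`. Its stroke #008000 means cut at S830, F1442. After flipping Y the toolpath is (91.7317,121.7094) → (92.7893,141.3244) → (111.7710,146.3799) → (122.4448,129.8895) → (110.0598,114.6423) → (91.7317,121.7094), returning to the start.

Shape 3 is a line segment drawn with `<path>`. Its stroke #008000 means cut at S830, F1442. After flipping Y the toolpath is (22.5432,65.7449) → (23.4500,166.8679).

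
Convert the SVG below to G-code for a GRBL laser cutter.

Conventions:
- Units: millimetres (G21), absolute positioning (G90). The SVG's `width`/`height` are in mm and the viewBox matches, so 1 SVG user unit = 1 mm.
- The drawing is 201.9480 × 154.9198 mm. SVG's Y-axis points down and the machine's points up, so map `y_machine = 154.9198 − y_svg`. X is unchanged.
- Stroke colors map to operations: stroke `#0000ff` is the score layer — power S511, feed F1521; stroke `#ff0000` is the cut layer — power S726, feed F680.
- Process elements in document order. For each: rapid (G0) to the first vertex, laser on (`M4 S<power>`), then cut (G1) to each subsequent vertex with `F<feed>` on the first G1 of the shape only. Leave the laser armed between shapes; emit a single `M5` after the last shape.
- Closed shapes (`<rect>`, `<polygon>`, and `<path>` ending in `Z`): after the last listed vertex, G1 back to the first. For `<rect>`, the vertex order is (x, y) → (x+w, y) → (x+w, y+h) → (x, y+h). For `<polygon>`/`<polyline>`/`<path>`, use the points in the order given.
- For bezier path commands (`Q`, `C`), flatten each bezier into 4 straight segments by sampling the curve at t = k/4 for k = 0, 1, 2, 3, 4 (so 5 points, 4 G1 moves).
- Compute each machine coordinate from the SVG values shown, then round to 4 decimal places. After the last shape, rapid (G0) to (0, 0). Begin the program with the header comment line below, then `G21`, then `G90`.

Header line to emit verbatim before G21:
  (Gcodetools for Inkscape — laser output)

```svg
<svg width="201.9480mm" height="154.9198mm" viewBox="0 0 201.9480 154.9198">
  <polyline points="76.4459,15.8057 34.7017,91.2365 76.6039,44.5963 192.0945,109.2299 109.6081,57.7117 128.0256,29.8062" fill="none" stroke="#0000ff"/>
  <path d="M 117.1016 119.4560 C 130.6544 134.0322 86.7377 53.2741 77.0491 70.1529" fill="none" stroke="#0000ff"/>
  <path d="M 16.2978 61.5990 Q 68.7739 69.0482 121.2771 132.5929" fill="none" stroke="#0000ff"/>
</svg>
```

(Gcodetools for Inkscape — laser output)
G21
G90
G0 X76.4459 Y139.1141
M4 S511
G1 X34.7017 Y63.6833 F1521
G1 X76.6039 Y110.3235
G1 X192.0945 Y45.6899
G1 X109.6081 Y97.2081
G1 X128.0256 Y125.1136
G0 X117.1016 Y35.4638
M4 S511
G1 X117.9234 Y39.3917 F1521
G1 X105.7909 Y60.9788
G1 X89.3005 Y82.1343
G1 X77.0491 Y84.7669
G0 X16.2978 Y93.3208
M4 S511
G1 X42.5375 Y86.0902 F1521
G1 X68.7807 Y71.8477
G1 X95.0272 Y50.5933
G1 X121.2771 Y22.3269
M5
G0 X0.0000 Y0.0000

Since the viewBox matches the mm dimensions, user units are millimetres directly. The only transform is the Y-flip y_m = 154.9198 − y_svg.

Shape 1 is a open polyline drawn with `<polyline>`. Its stroke #0000ff means score at S511, F1521. After flipping Y the toolpath is (76.4459,139.1141) → (34.7017,63.6833) → (76.6039,110.3235) → (192.0945,45.6899) → (109.6081,97.2081) → (128.0256,125.1136).

Shape 2 is a cubic bezier drawn with `<path>`. Its stroke #0000ff means score at S511, F1521. After flipping Y the toolpath is (117.1016,35.4638) → (117.9234,39.3917) → (105.7909,60.9788) → (89.3005,82.1343) → (77.0491,84.7669).

Shape 3 is a quadratic bezier drawn with `<path>`. Its stroke #0000ff means score at S511, F1521. After flipping Y the toolpath is (16.2978,93.3208) → (42.5375,86.0902) → (68.7807,71.8477) → (95.0272,50.5933) → (121.2771,22.3269).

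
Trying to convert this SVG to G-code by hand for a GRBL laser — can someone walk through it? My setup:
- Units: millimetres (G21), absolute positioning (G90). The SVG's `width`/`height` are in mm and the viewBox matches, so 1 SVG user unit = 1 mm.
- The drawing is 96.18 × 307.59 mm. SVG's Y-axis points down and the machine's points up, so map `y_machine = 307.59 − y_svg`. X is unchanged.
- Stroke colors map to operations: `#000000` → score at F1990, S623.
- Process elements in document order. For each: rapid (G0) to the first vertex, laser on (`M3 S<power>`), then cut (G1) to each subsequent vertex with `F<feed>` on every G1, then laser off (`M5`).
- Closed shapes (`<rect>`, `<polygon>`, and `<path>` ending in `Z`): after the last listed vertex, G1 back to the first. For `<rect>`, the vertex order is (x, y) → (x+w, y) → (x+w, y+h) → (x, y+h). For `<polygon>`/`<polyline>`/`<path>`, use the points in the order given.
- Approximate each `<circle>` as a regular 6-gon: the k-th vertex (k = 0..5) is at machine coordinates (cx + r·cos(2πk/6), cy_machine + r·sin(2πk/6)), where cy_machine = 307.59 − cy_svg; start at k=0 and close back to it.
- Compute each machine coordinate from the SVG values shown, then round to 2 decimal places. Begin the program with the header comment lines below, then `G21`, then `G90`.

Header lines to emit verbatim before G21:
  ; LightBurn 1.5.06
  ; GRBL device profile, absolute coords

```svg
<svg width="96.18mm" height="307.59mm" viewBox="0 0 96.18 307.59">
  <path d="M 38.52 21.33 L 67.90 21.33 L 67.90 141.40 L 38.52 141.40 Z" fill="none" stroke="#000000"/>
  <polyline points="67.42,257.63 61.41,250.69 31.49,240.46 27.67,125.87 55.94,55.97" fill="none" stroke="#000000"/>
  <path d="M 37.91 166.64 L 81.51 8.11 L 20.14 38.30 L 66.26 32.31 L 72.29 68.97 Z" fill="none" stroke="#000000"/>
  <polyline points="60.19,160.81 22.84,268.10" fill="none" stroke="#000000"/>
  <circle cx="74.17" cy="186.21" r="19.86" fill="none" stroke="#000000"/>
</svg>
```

1 u = 1 mm; y_m = 307.59 − y.

[1] `<path>` rectangle, #000000→score S623 F1990: (38.52,286.26) → (67.90,286.26) → (67.90,166.19) → (38.52,166.19) → (38.52,286.26) (closed)

[2] `<polyline>` open polyline, #000000→score S623 F1990: (67.42,49.96) → (61.41,56.90) → (31.49,67.13) → (27.67,181.72) → (55.94,251.62)

[3] `<path>` closed polygon, #000000→score S623 F1990: (37.91,140.95) → (81.51,299.48) → (20.14,269.29) → (66.26,275.28) → (72.29,238.62) → (37.91,140.95) (closed)

[4] `<polyline>` line segment, #000000→score S623 F1990: (60.19,146.78) → (22.84,39.49)

[5] `<circle>` circle, #000000→score S623 F1990: (94.03,121.38) → (84.10,138.58) → (64.24,138.58) → (54.31,121.38) → (64.24,104.18) → (84.10,104.18) → (94.03,121.38) (closed)

; LightBurn 1.5.06
; GRBL device profile, absolute coords
G21
G90
G0 X38.52 Y286.26
M3 S623
G1 X67.90 Y286.26 F1990
G1 X67.90 Y166.19 F1990
G1 X38.52 Y166.19 F1990
G1 X38.52 Y286.26 F1990
M5
G0 X67.42 Y49.96
M3 S623
G1 X61.41 Y56.90 F1990
G1 X31.49 Y67.13 F1990
G1 X27.67 Y181.72 F1990
G1 X55.94 Y251.62 F1990
M5
G0 X37.91 Y140.95
M3 S623
G1 X81.51 Y299.48 F1990
G1 X20.14 Y269.29 F1990
G1 X66.26 Y275.28 F1990
G1 X72.29 Y238.62 F1990
G1 X37.91 Y140.95 F1990
M5
G0 X60.19 Y146.78
M3 S623
G1 X22.84 Y39.49 F1990
M5
G0 X94.03 Y121.38
M3 S623
G1 X84.10 Y138.58 F1990
G1 X64.24 Y138.58 F1990
G1 X54.31 Y121.38 F1990
G1 X64.24 Y104.18 F1990
G1 X84.10 Y104.18 F1990
G1 X94.03 Y121.38 F1990
M5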